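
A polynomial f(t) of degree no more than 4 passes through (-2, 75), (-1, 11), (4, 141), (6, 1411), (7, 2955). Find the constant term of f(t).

Write f(t) = at^4 + bt^3 + ct^2 + dt + e. Substituting each data point gives a linear system:
  16a - 8b + 4c - 2d + e = 75
  a - b + c - d + e = 11
  256a + 64b + 16c + 4d + e = 141
  1296a + 216b + 36c + 6d + e = 1411
  2401a + 343b + 49c + 7d + e = 2955
Solving the system yields a = 2, b = -5, c = -2, d = -5, e = 1.
So f(t) = 2t^4 - 5t^3 - 2t^2 - 5t + 1.
The constant term is 1.

1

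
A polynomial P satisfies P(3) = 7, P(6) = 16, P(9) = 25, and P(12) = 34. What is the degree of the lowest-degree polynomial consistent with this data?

1

Forward differences of the values at n = 3, 6, 9, 12:
  P  : 7  16  25  34
  Δ  : 9  9  9
  Δ^2: 0  0
  Δ^3: 0
The first differences are constant (9) and nonzero, while all higher differences vanish, so the minimal degree is 1.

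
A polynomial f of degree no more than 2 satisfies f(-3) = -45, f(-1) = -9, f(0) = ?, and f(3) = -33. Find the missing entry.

The 3 known points determine the degree-2 polynomial uniquely.
Write f(x) = ax^2 + bx + c. Substituting each data point gives a linear system:
  9a - 3b + c = -45
  a - b + c = -9
  9a + 3b + c = -33
Solving the system yields a = -4, b = 2, c = -3.
So f(x) = -4x^2 + 2x - 3.
Then f(0) = -3.

-3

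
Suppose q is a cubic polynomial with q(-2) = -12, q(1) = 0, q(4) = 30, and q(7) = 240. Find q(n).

Using the Lagrange interpolation formula with nodes -2, 1, 4, 7:
  L_0(n) = (n - 1)(n - 4)(n - 7) / -162
  L_1(n) = (n + 2)(n - 4)(n - 7) / 54
  L_2(n) = (n + 2)(n - 1)(n - 7) / -54
  L_3(n) = (n + 2)(n - 1)(n - 4) / 162
Then q(n) = -12·L_0(n) + 0·L_1(n) + 30·L_2(n) + 240·L_3(n).
Expanding and collecting terms gives q(n) = n^3 - 2n^2 - n + 2.
Check: q(7) = 240. ✓

q(n) = n^3 - 2n^2 - n + 2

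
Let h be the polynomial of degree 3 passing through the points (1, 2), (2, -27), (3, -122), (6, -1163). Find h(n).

h(n) = -6n^3 + 3n^2 + 4n + 1

Write h(n) = an^3 + bn^2 + cn + d. Substituting each data point gives a linear system:
  a + b + c + d = 2
  8a + 4b + 2c + d = -27
  27a + 9b + 3c + d = -122
  216a + 36b + 6c + d = -1163
Solving the system yields a = -6, b = 3, c = 4, d = 1.
So h(n) = -6n³ + 3n² + 4n + 1.
Check: h(6) = -1163. ✓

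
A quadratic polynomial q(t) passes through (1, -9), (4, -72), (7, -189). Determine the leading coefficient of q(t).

Write q(t) = at^2 + bt + c. Substituting each data point gives a linear system:
  a + b + c = -9
  16a + 4b + c = -72
  49a + 7b + c = -189
Solving the system yields a = -3, b = -6, c = 0.
So q(t) = -3t² - 6t.
The leading coefficient is -3.

-3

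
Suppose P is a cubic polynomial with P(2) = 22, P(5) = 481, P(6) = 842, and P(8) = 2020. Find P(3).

Using the Lagrange interpolation formula with nodes 2, 5, 6, 8:
  L_0(u) = (u - 5)(u - 6)(u - 8) / -72
  L_1(u) = (u - 2)(u - 6)(u - 8) / 9
  L_2(u) = (u - 2)(u - 5)(u - 8) / -8
  L_3(u) = (u - 2)(u - 5)(u - 6) / 36
Then P(u) = 22·L_0(u) + 481·L_1(u) + 842·L_2(u) + 2020·L_3(u).
Expanding and collecting terms gives P(u) = 4u³ - 3u - 4.
Evaluating at u = 3: P(3) = 95.

95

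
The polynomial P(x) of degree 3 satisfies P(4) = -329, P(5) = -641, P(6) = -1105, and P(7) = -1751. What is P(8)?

Using the Lagrange interpolation formula with nodes 4, 5, 6, 7:
  L_0(x) = (x - 5)(x - 6)(x - 7) / -6
  L_1(x) = (x - 4)(x - 6)(x - 7) / 2
  L_2(x) = (x - 4)(x - 5)(x - 7) / -2
  L_3(x) = (x - 4)(x - 5)(x - 6) / 6
Then P(x) = -329·L_0(x) - 641·L_1(x) - 1105·L_2(x) - 1751·L_3(x).
Expanding and collecting terms gives P(x) = -5x³ - x² + 2x - 1.
Evaluating at x = 8: P(8) = -2609.

-2609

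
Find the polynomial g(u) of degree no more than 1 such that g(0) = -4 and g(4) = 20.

Using the Lagrange interpolation formula with nodes 0, 4:
  L_0(u) = (u - 4) / -4
  L_1(u) = u / 4
Then g(u) = -4·L_0(u) + 20·L_1(u).
Expanding and collecting terms gives g(u) = 6u - 4.
Check: g(4) = 20. ✓

g(u) = 6u - 4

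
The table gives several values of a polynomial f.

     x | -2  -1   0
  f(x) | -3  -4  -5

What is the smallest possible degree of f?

1

Forward differences of the values at x = -2, -1, 0:
  f  : -3  -4  -5
  Δ  : -1  -1
  Δ^2: 0
The first differences are constant (-1) and nonzero, while all higher differences vanish, so the minimal degree is 1.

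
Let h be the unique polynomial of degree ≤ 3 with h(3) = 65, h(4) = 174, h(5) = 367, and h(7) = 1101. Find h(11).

Write h(x) = ax^3 + bx^2 + cx + d. Substituting each data point gives a linear system:
  27a + 9b + 3c + d = 65
  64a + 16b + 4c + d = 174
  125a + 25b + 5c + d = 367
  343a + 49b + 7c + d = 1101
Solving the system yields a = 4, b = -6, c = 3, d = 2.
So h(x) = 4x^3 - 6x^2 + 3x + 2.
Then h(11) = 4633.

4633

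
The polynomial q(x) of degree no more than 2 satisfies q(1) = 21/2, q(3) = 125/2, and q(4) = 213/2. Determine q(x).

Using the Lagrange interpolation formula with nodes 1, 3, 4:
  L_0(x) = (x - 3)(x - 4) / 6
  L_1(x) = (x - 1)(x - 4) / -2
  L_2(x) = (x - 1)(x - 3) / 3
Then q(x) = 21/2·L_0(x) + 125/2·L_1(x) + 213/2·L_2(x).
Expanding and collecting terms gives q(x) = 6x^2 + 2x + 5/2.
Check: q(3) = 125/2. ✓

q(x) = 6x^2 + 2x + 5/2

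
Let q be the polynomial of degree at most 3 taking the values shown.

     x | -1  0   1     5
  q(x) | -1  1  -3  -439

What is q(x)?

Using the Lagrange interpolation formula with nodes -1, 0, 1, 5:
  L_0(x) = x(x - 1)(x - 5) / -12
  L_1(x) = (x + 1)(x - 1)(x - 5) / 5
  L_2(x) = (x + 1)x(x - 5) / -8
  L_3(x) = (x + 1)x(x - 1) / 120
Then q(x) = -1·L_0(x) + 1·L_1(x) - 3·L_2(x) - 439·L_3(x).
Expanding and collecting terms gives q(x) = -3x³ - 3x² + 2x + 1.
Check: q(1) = -3. ✓

q(x) = -3x^3 - 3x^2 + 2x + 1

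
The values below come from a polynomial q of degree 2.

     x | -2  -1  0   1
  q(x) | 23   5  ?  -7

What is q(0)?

-5

On equispaced nodes a degree-2 polynomial has vanishing third forward difference, so
  - q(-2) + 3·q(-1) - 3·q(0) + q(1) = 0.
Substituting the known values and solving for q(0):
  -3·q(0) = 15
  q(0) = -5.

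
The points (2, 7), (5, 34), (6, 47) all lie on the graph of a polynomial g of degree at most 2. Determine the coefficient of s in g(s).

2

Write g(s) = as^2 + bs + c. Substituting each data point gives a linear system:
  4a + 2b + c = 7
  25a + 5b + c = 34
  36a + 6b + c = 47
Solving the system yields a = 1, b = 2, c = -1.
So g(s) = s² + 2s - 1.
The coefficient of s is 2.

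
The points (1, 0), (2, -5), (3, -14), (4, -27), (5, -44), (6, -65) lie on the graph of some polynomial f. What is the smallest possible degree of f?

2

Forward differences of the values at t = 1, 2, 3, 4, 5, 6:
  f  : 0  -5  -14  -27  -44  -65
  Δ  : -5  -9  -13  -17  -21
  Δ^2: -4  -4  -4  -4
  Δ^3: 0  0  0
  Δ^4: 0  0
  Δ^5: 0
The second differences are constant (-4) and nonzero, while all higher differences vanish, so the minimal degree is 2.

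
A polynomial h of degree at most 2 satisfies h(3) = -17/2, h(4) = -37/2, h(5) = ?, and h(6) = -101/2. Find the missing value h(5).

The 3 known points determine the degree-2 polynomial uniquely.
Write h(x) = ax^2 + bx + c. Substituting each data point gives a linear system:
  9a + 3b + c = -17/2
  16a + 4b + c = -37/2
  36a + 6b + c = -101/2
Solving the system yields a = -2, b = 4, c = -5/2.
So h(x) = -2x² + 4x - 5/2.
Then h(5) = -65/2.

-65/2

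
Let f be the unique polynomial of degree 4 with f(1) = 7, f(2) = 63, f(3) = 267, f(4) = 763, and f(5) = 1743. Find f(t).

f(t) = 2t^4 + 4t^3 - 2t + 3

Write f(t) = at^4 + bt^3 + ct^2 + dt + e. Substituting each data point gives a linear system:
  a + b + c + d + e = 7
  16a + 8b + 4c + 2d + e = 63
  81a + 27b + 9c + 3d + e = 267
  256a + 64b + 16c + 4d + e = 763
  625a + 125b + 25c + 5d + e = 1743
Solving the system yields a = 2, b = 4, c = 0, d = -2, e = 3.
So f(t) = 2t⁴ + 4t³ - 2t + 3.
Check: f(3) = 267. ✓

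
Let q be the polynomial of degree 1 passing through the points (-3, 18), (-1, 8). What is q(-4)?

23

Write q(u) = au + b. Substituting each data point gives a linear system:
  -3a + b = 18
  -a + b = 8
Solving the system yields a = -5, b = 3.
So q(u) = -5u + 3.
Then q(-4) = 23.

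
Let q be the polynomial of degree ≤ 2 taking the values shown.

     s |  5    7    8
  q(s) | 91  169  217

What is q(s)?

Write q(s) = as^2 + bs + c. Substituting each data point gives a linear system:
  25a + 5b + c = 91
  49a + 7b + c = 169
  64a + 8b + c = 217
Solving the system yields a = 3, b = 3, c = 1.
So q(s) = 3s^2 + 3s + 1.
Check: q(7) = 169. ✓

q(s) = 3s^2 + 3s + 1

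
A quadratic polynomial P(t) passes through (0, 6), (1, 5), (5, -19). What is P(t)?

P(t) = -t^2 + 6

Write P(t) = at^2 + bt + c. Substituting each data point gives a linear system:
  c = 6
  a + b + c = 5
  25a + 5b + c = -19
Solving the system yields a = -1, b = 0, c = 6.
So P(t) = -t^2 + 6.
Check: P(0) = 6. ✓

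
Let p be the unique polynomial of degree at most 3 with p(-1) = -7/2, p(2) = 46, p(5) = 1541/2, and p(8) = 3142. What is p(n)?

Write p(n) = an^3 + bn^2 + cn + d. Substituting each data point gives a linear system:
  -a + b - c + d = -7/2
  8a + 4b + 2c + d = 46
  125a + 25b + 5c + d = 1541/2
  512a + 64b + 8c + d = 3142
Solving the system yields a = 6, b = 3/2, c = -3, d = -2.
So p(n) = 6n^3 + (3/2)n^2 - 3n - 2.
Check: p(2) = 46. ✓

p(n) = 6n^3 + (3/2)n^2 - 3n - 2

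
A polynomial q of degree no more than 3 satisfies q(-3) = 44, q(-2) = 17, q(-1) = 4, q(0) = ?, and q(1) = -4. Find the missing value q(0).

-1

The 4 known points determine the degree-3 polynomial uniquely.
Write q(u) = au^3 + bu^2 + cu + d. Substituting each data point gives a linear system:
  -27a + 9b - 3c + d = 44
  -8a + 4b - 2c + d = 17
  -a + b - c + d = 4
  a + b + c + d = -4
Solving the system yields a = -1, b = 1, c = -3, d = -1.
So q(u) = -u^3 + u^2 - 3u - 1.
Then q(0) = -1.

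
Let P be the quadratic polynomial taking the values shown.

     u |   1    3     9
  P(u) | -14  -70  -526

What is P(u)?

Write P(u) = au^2 + bu + c. Substituting each data point gives a linear system:
  a + b + c = -14
  9a + 3b + c = -70
  81a + 9b + c = -526
Solving the system yields a = -6, b = -4, c = -4.
So P(u) = -6u^2 - 4u - 4.
Check: P(3) = -70. ✓

P(u) = -6u^2 - 4u - 4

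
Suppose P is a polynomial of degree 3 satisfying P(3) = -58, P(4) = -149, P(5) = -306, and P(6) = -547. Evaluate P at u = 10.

Using the Lagrange interpolation formula with nodes 3, 4, 5, 6:
  L_0(u) = (u - 4)(u - 5)(u - 6) / -6
  L_1(u) = (u - 3)(u - 5)(u - 6) / 2
  L_2(u) = (u - 3)(u - 4)(u - 6) / -2
  L_3(u) = (u - 3)(u - 4)(u - 5) / 6
Then P(u) = -58·L_0(u) - 149·L_1(u) - 306·L_2(u) - 547·L_3(u).
Expanding and collecting terms gives P(u) = -3u³ + 3u² - u - 1.
Evaluating at u = 10: P(10) = -2711.

-2711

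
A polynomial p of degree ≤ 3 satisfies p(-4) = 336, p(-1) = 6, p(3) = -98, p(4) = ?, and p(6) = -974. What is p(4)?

The 4 known points determine the degree-3 polynomial uniquely.
Write p(t) = at^3 + bt^2 + ct + d. Substituting each data point gives a linear system:
  -64a + 16b - 4c + d = 336
  -a + b - c + d = 6
  27a + 9b + 3c + d = -98
  216a + 36b + 6c + d = -974
Solving the system yields a = -5, b = 2, c = 5, d = 4.
So p(t) = -5t^3 + 2t^2 + 5t + 4.
Then p(4) = -264.

-264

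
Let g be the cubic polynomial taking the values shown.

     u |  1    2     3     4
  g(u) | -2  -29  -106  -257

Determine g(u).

g(u) = -4u^3 - u^2 + 4u - 1

Write g(u) = au^3 + bu^2 + cu + d. Substituting each data point gives a linear system:
  a + b + c + d = -2
  8a + 4b + 2c + d = -29
  27a + 9b + 3c + d = -106
  64a + 16b + 4c + d = -257
Solving the system yields a = -4, b = -1, c = 4, d = -1.
So g(u) = -4u^3 - u^2 + 4u - 1.
Check: g(4) = -257. ✓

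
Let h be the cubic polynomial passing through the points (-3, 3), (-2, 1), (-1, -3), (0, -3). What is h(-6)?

Using the Lagrange interpolation formula with nodes -3, -2, -1, 0:
  L_0(t) = (t + 2)(t + 1)t / -6
  L_1(t) = (t + 3)(t + 1)t / 2
  L_2(t) = (t + 3)(t + 2)t / -2
  L_3(t) = (t + 3)(t + 2)(t + 1) / 6
Then h(t) = 3·L_0(t) + 1·L_1(t) - 3·L_2(t) - 3·L_3(t).
Expanding and collecting terms gives h(t) = t³ + 5t² + 4t - 3.
Evaluating at t = -6: h(-6) = -63.

-63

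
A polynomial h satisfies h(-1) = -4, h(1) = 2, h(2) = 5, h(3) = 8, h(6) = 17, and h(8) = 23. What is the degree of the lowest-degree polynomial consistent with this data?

Divided differences on the nodes -1, 1, 2, 3, 6, 8:
  order 0: -4  2  5  8  17  23
  order 1: 3  3  3  3  3
  order 2: 0  0  0  0
  order 3: 0  0  0
  order 4: 0  0
  order 5: 0
The order-1 divided differences are all 3 (nonzero) and every higher order vanishes, so the data lies on a polynomial of degree exactly 1.

1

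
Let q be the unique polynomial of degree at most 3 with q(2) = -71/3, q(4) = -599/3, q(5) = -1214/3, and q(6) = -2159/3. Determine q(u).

Write q(u) = au^3 + bu^2 + cu + d. Substituting each data point gives a linear system:
  8a + 4b + 2c + d = -71/3
  64a + 16b + 4c + d = -599/3
  125a + 25b + 5c + d = -1214/3
  216a + 36b + 6c + d = -2159/3
Solving the system yields a = -4, b = 5, c = -6, d = 1/3.
So q(u) = -4u^3 + 5u^2 - 6u + 1/3.
Check: q(5) = -1214/3. ✓

q(u) = -4u^3 + 5u^2 - 6u + 1/3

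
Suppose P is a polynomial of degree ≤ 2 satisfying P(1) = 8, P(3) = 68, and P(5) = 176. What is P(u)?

Using the Lagrange interpolation formula with nodes 1, 3, 5:
  L_0(u) = (u - 3)(u - 5) / 8
  L_1(u) = (u - 1)(u - 5) / -4
  L_2(u) = (u - 1)(u - 3) / 8
Then P(u) = 8·L_0(u) + 68·L_1(u) + 176·L_2(u).
Expanding and collecting terms gives P(u) = 6u^2 + 6u - 4.
Check: P(3) = 68. ✓

P(u) = 6u^2 + 6u - 4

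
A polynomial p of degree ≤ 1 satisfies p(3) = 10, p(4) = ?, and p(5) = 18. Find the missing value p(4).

The 2 known points determine the degree-1 polynomial uniquely.
Write p(s) = as + b. Substituting each data point gives a linear system:
  3a + b = 10
  5a + b = 18
Solving the system yields a = 4, b = -2.
So p(s) = 4s - 2.
Then p(4) = 14.

14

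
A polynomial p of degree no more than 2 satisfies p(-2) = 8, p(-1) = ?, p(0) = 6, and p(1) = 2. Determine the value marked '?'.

8

The 3 known points determine the degree-2 polynomial uniquely.
Write p(n) = an^2 + bn + c. Substituting each data point gives a linear system:
  4a - 2b + c = 8
  c = 6
  a + b + c = 2
Solving the system yields a = -1, b = -3, c = 6.
So p(n) = -n^2 - 3n + 6.
Then p(-1) = 8.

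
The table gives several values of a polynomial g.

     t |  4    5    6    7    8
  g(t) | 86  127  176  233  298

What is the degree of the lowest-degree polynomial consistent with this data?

Forward differences of the values at t = 4, 5, 6, 7, 8:
  g  : 86  127  176  233  298
  Δ  : 41  49  57  65
  Δ^2: 8  8  8
  Δ^3: 0  0
  Δ^4: 0
The second differences are constant (8) and nonzero, while all higher differences vanish, so the minimal degree is 2.

2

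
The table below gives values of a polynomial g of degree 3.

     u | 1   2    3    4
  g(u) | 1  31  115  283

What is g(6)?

991

Write g(u) = au^3 + bu^2 + cu + d. Substituting each data point gives a linear system:
  a + b + c + d = 1
  8a + 4b + 2c + d = 31
  27a + 9b + 3c + d = 115
  64a + 16b + 4c + d = 283
Solving the system yields a = 5, b = -3, c = 4, d = -5.
So g(u) = 5u^3 - 3u^2 + 4u - 5.
Then g(6) = 991.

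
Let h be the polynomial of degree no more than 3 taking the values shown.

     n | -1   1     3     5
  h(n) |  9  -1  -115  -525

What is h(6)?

-901

Write h(n) = an^3 + bn^2 + cn + d. Substituting each data point gives a linear system:
  -a + b - c + d = 9
  a + b + c + d = -1
  27a + 9b + 3c + d = -115
  125a + 25b + 5c + d = -525
Solving the system yields a = -4, b = -1, c = -1, d = 5.
So h(n) = -4n^3 - n^2 - n + 5.
Then h(6) = -901.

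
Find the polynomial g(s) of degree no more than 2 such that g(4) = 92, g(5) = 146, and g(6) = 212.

Write g(s) = as^2 + bs + c. Substituting each data point gives a linear system:
  16a + 4b + c = 92
  25a + 5b + c = 146
  36a + 6b + c = 212
Solving the system yields a = 6, b = 0, c = -4.
So g(s) = 6s² - 4.
Check: g(4) = 92. ✓

g(s) = 6s^2 - 4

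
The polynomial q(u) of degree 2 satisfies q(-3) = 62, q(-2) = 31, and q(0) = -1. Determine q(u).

q(u) = 5u^2 - 6u - 1

Write q(u) = au^2 + bu + c. Substituting each data point gives a linear system:
  9a - 3b + c = 62
  4a - 2b + c = 31
  c = -1
Solving the system yields a = 5, b = -6, c = -1.
So q(u) = 5u² - 6u - 1.
Check: q(-2) = 31. ✓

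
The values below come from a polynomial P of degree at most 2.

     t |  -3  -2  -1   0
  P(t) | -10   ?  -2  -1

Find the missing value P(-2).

On equispaced nodes a degree-2 polynomial has vanishing third forward difference, so
  - P(-3) + 3·P(-2) - 3·P(-1) + P(0) = 0.
Substituting the known values and solving for P(-2):
  3·P(-2) = -15
  P(-2) = -5.

-5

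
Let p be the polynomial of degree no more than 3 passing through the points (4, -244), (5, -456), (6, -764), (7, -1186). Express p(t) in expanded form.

Write p(t) = at^3 + bt^2 + ct + d. Substituting each data point gives a linear system:
  64a + 16b + 4c + d = -244
  125a + 25b + 5c + d = -456
  216a + 36b + 6c + d = -764
  343a + 49b + 7c + d = -1186
Solving the system yields a = -3, b = -3, c = -2, d = 4.
So p(t) = -3t³ - 3t² - 2t + 4.
Check: p(5) = -456. ✓

p(t) = -3t^3 - 3t^2 - 2t + 4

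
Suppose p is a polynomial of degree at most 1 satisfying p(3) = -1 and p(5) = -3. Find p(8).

-6

Using the Lagrange interpolation formula with nodes 3, 5:
  L_0(n) = (n - 5) / -2
  L_1(n) = (n - 3) / 2
Then p(n) = -1·L_0(n) - 3·L_1(n).
Expanding and collecting terms gives p(n) = -n + 2.
Evaluating at n = 8: p(8) = -6.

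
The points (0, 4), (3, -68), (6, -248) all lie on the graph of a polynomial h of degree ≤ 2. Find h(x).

Write h(x) = ax^2 + bx + c. Substituting each data point gives a linear system:
  c = 4
  9a + 3b + c = -68
  36a + 6b + c = -248
Solving the system yields a = -6, b = -6, c = 4.
So h(x) = -6x^2 - 6x + 4.
Check: h(6) = -248. ✓

h(x) = -6x^2 - 6x + 4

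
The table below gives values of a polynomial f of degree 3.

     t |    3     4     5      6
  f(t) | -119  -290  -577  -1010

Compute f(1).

-5

Using the Lagrange interpolation formula with nodes 3, 4, 5, 6:
  L_0(t) = (t - 4)(t - 5)(t - 6) / -6
  L_1(t) = (t - 3)(t - 5)(t - 6) / 2
  L_2(t) = (t - 3)(t - 4)(t - 6) / -2
  L_3(t) = (t - 3)(t - 4)(t - 5) / 6
Then f(t) = -119·L_0(t) - 290·L_1(t) - 577·L_2(t) - 1010·L_3(t).
Expanding and collecting terms gives f(t) = -5t^3 + 2t^2 - 2.
Evaluating at t = 1: f(1) = -5.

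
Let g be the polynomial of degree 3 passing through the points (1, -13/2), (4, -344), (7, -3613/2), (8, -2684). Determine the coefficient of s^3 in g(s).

-5

Write g(s) = as^3 + bs^2 + cs + d. Substituting each data point gives a linear system:
  a + b + c + d = -13/2
  64a + 16b + 4c + d = -344
  343a + 49b + 7c + d = -3613/2
  512a + 64b + 8c + d = -2684
Solving the system yields a = -5, b = -5/2, c = 5, d = -4.
So g(s) = -5s^3 - (5/2)s^2 + 5s - 4.
The leading coefficient is -5.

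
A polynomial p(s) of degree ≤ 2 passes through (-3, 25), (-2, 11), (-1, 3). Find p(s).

p(s) = 3s^2 + s + 1

Using the Lagrange interpolation formula with nodes -3, -2, -1:
  L_0(s) = (s + 2)(s + 1) / 2
  L_1(s) = (s + 3)(s + 1) / -1
  L_2(s) = (s + 3)(s + 2) / 2
Then p(s) = 25·L_0(s) + 11·L_1(s) + 3·L_2(s).
Expanding and collecting terms gives p(s) = 3s^2 + s + 1.
Check: p(-3) = 25. ✓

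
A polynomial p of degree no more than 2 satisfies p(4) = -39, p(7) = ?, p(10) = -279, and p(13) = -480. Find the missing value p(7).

-132

The 3 known points determine the degree-2 polynomial uniquely.
Write p(x) = ax^2 + bx + c. Substituting each data point gives a linear system:
  16a + 4b + c = -39
  100a + 10b + c = -279
  169a + 13b + c = -480
Solving the system yields a = -3, b = 2, c = 1.
So p(x) = -3x^2 + 2x + 1.
Then p(7) = -132.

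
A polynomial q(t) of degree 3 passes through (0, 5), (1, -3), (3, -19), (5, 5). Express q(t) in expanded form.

q(t) = t^3 - 4t^2 - 5t + 5

Write q(t) = at^3 + bt^2 + ct + d. Substituting each data point gives a linear system:
  d = 5
  a + b + c + d = -3
  27a + 9b + 3c + d = -19
  125a + 25b + 5c + d = 5
Solving the system yields a = 1, b = -4, c = -5, d = 5.
So q(t) = t³ - 4t² - 5t + 5.
Check: q(3) = -19. ✓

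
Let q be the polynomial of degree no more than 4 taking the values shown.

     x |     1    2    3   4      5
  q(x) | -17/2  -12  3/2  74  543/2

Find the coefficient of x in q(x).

-2

Write q(x) = ax^4 + bx^3 + cx^2 + dx + e. Substituting each data point gives a linear system:
  a + b + c + d + e = -17/2
  16a + 8b + 4c + 2d + e = -12
  81a + 27b + 9c + 3d + e = 3/2
  256a + 64b + 16c + 4d + e = 74
  625a + 125b + 25c + 5d + e = 543/2
Solving the system yields a = 1, b = -3, c = 3/2, d = -2, e = -6.
So q(x) = x⁴ - 3x³ + (3/2)x² - 2x - 6.
The coefficient of x is -2.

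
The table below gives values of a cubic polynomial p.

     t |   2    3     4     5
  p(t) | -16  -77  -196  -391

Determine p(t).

p(t) = -3t^3 - 2t^2 + 6t + 4

Write p(t) = at^3 + bt^2 + ct + d. Substituting each data point gives a linear system:
  8a + 4b + 2c + d = -16
  27a + 9b + 3c + d = -77
  64a + 16b + 4c + d = -196
  125a + 25b + 5c + d = -391
Solving the system yields a = -3, b = -2, c = 6, d = 4.
So p(t) = -3t^3 - 2t^2 + 6t + 4.
Check: p(5) = -391. ✓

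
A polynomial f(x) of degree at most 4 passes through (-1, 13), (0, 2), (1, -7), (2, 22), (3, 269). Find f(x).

f(x) = 6x^4 - 6x^3 - 5x^2 - 4x + 2

Write f(x) = ax^4 + bx^3 + cx^2 + dx + e. Substituting each data point gives a linear system:
  a - b + c - d + e = 13
  e = 2
  a + b + c + d + e = -7
  16a + 8b + 4c + 2d + e = 22
  81a + 27b + 9c + 3d + e = 269
Solving the system yields a = 6, b = -6, c = -5, d = -4, e = 2.
So f(x) = 6x^4 - 6x^3 - 5x^2 - 4x + 2.
Check: f(2) = 22. ✓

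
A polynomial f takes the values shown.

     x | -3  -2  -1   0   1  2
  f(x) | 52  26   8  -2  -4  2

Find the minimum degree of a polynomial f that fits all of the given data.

Forward differences of the values at x = -3, -2, -1, 0, 1, 2:
  f  : 52  26  8  -2  -4  2
  Δ  : -26  -18  -10  -2  6
  Δ^2: 8  8  8  8
  Δ^3: 0  0  0
  Δ^4: 0  0
  Δ^5: 0
The second differences are constant (8) and nonzero, while all higher differences vanish, so the minimal degree is 2.

2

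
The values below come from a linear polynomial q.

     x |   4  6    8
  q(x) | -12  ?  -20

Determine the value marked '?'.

The 2 known points determine the degree-1 polynomial uniquely.
Write q(x) = ax + b. Substituting each data point gives a linear system:
  4a + b = -12
  8a + b = -20
Solving the system yields a = -2, b = -4.
So q(x) = -2x - 4.
Then q(6) = -16.

-16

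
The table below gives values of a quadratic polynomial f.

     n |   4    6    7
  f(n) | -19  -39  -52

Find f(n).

f(n) = -n^2 - 3

Write f(n) = an^2 + bn + c. Substituting each data point gives a linear system:
  16a + 4b + c = -19
  36a + 6b + c = -39
  49a + 7b + c = -52
Solving the system yields a = -1, b = 0, c = -3.
So f(n) = -n^2 - 3.
Check: f(6) = -39. ✓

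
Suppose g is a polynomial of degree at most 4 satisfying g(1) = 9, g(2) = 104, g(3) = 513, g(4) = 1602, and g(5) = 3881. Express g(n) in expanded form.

Write g(n) = an^4 + bn^3 + cn^2 + dn + e. Substituting each data point gives a linear system:
  a + b + c + d + e = 9
  16a + 8b + 4c + 2d + e = 104
  81a + 27b + 9c + 3d + e = 513
  256a + 64b + 16c + 4d + e = 1602
  625a + 125b + 25c + 5d + e = 3881
Solving the system yields a = 6, b = 1, c = 1, d = -5, e = 6.
So g(n) = 6n⁴ + n³ + n² - 5n + 6.
Check: g(3) = 513. ✓

g(n) = 6n^4 + n^3 + n^2 - 5n + 6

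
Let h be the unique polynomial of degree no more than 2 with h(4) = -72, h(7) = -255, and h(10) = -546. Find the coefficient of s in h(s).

5

Write h(s) = as^2 + bs + c. Substituting each data point gives a linear system:
  16a + 4b + c = -72
  49a + 7b + c = -255
  100a + 10b + c = -546
Solving the system yields a = -6, b = 5, c = 4.
So h(s) = -6s^2 + 5s + 4.
The coefficient of s is 5.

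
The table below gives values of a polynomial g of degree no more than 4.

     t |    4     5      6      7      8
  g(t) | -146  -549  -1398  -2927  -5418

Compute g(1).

7

Write g(t) = at^4 + bt^3 + ct^2 + dt + e. Substituting each data point gives a linear system:
  256a + 64b + 16c + 4d + e = -146
  625a + 125b + 25c + 5d + e = -549
  1296a + 216b + 36c + 6d + e = -1398
  2401a + 343b + 49c + 7d + e = -2927
  4096a + 512b + 64c + 8d + e = -5418
Solving the system yields a = -2, b = 5, c = 4, d = -6, e = 6.
So g(t) = -2t^4 + 5t^3 + 4t^2 - 6t + 6.
Then g(1) = 7.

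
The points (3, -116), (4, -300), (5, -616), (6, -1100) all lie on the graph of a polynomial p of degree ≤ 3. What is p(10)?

-5436

Using the Lagrange interpolation formula with nodes 3, 4, 5, 6:
  L_0(n) = (n - 4)(n - 5)(n - 6) / -6
  L_1(n) = (n - 3)(n - 5)(n - 6) / 2
  L_2(n) = (n - 3)(n - 4)(n - 6) / -2
  L_3(n) = (n - 3)(n - 4)(n - 5) / 6
Then p(n) = -116·L_0(n) - 300·L_1(n) - 616·L_2(n) - 1100·L_3(n).
Expanding and collecting terms gives p(n) = -6n³ + 6n² - 4n + 4.
Evaluating at n = 10: p(10) = -5436.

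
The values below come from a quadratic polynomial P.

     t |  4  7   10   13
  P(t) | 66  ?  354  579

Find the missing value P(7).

The 3 known points determine the degree-2 polynomial uniquely.
Write P(t) = at^2 + bt + c. Substituting each data point gives a linear system:
  16a + 4b + c = 66
  100a + 10b + c = 354
  169a + 13b + c = 579
Solving the system yields a = 3, b = 6, c = -6.
So P(t) = 3t^2 + 6t - 6.
Then P(7) = 183.

183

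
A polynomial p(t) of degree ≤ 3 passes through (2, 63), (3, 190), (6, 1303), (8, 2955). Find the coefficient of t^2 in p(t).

6

Write p(t) = at^3 + bt^2 + ct + d. Substituting each data point gives a linear system:
  8a + 4b + 2c + d = 63
  27a + 9b + 3c + d = 190
  216a + 36b + 6c + d = 1303
  512a + 64b + 8c + d = 2955
Solving the system yields a = 5, b = 6, c = 2, d = -5.
So p(t) = 5t³ + 6t² + 2t - 5.
The coefficient of t^2 is 6.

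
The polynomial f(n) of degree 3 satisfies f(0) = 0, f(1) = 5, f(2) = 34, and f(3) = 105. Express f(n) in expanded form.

f(n) = 3n^3 + 3n^2 - n

Write f(n) = an^3 + bn^2 + cn + d. Substituting each data point gives a linear system:
  d = 0
  a + b + c + d = 5
  8a + 4b + 2c + d = 34
  27a + 9b + 3c + d = 105
Solving the system yields a = 3, b = 3, c = -1, d = 0.
So f(n) = 3n^3 + 3n^2 - n.
Check: f(3) = 105. ✓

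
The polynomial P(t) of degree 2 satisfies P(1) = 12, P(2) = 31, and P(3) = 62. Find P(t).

P(t) = 6t^2 + t + 5

Write P(t) = at^2 + bt + c. Substituting each data point gives a linear system:
  a + b + c = 12
  4a + 2b + c = 31
  9a + 3b + c = 62
Solving the system yields a = 6, b = 1, c = 5.
So P(t) = 6t² + t + 5.
Check: P(1) = 12. ✓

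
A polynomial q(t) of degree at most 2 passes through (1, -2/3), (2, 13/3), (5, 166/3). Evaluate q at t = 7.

358/3

Using the Lagrange interpolation formula with nodes 1, 2, 5:
  L_0(t) = (t - 2)(t - 5) / 4
  L_1(t) = (t - 1)(t - 5) / -3
  L_2(t) = (t - 1)(t - 2) / 12
Then q(t) = -2/3·L_0(t) + 13/3·L_1(t) + 166/3·L_2(t).
Expanding and collecting terms gives q(t) = 3t^2 - 4t + 1/3.
Evaluating at t = 7: q(7) = 358/3.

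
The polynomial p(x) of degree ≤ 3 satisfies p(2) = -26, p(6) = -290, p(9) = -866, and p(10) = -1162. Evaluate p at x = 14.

-3026

Using the Lagrange interpolation formula with nodes 2, 6, 9, 10:
  L_0(x) = (x - 6)(x - 9)(x - 10) / -224
  L_1(x) = (x - 2)(x - 9)(x - 10) / 48
  L_2(x) = (x - 2)(x - 6)(x - 10) / -21
  L_3(x) = (x - 2)(x - 6)(x - 9) / 32
Then p(x) = -26·L_0(x) - 290·L_1(x) - 866·L_2(x) - 1162·L_3(x).
Expanding and collecting terms gives p(x) = -x^3 - x^2 - 6x - 2.
Evaluating at x = 14: p(14) = -3026.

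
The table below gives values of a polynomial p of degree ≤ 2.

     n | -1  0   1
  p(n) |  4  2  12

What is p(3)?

68

Forward differences of the values at n = -1, 0, 1:
  p  : 4  2  12
  Δ  : -2  10
  Δ^2: 12
The second differences are constant, confirming degree 2.
Interpolating (Newton forward form) and evaluating at n = 3 gives p(3) = 68.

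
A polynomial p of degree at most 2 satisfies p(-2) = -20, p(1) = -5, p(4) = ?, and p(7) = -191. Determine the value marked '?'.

-62

On equispaced nodes a degree-2 polynomial has vanishing third forward difference, so
  - p(-2) + 3·p(1) - 3·p(4) + p(7) = 0.
Substituting the known values and solving for p(4):
  -3·p(4) = 186
  p(4) = -62.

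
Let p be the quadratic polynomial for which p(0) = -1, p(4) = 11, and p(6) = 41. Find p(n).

p(n) = 2n^2 - 5n - 1

Write p(n) = an^2 + bn + c. Substituting each data point gives a linear system:
  c = -1
  16a + 4b + c = 11
  36a + 6b + c = 41
Solving the system yields a = 2, b = -5, c = -1.
So p(n) = 2n^2 - 5n - 1.
Check: p(0) = -1. ✓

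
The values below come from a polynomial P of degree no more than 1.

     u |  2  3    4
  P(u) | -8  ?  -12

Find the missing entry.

-10

On equispaced nodes a degree-1 polynomial has vanishing second forward difference, so
  P(2) - 2·P(3) + P(4) = 0.
Substituting the known values and solving for P(3):
  -2·P(3) = 20
  P(3) = -10.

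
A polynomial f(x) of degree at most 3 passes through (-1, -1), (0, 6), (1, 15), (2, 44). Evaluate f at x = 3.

111

Write f(x) = ax^3 + bx^2 + cx + d. Substituting each data point gives a linear system:
  -a + b - c + d = -1
  d = 6
  a + b + c + d = 15
  8a + 4b + 2c + d = 44
Solving the system yields a = 3, b = 1, c = 5, d = 6.
So f(x) = 3x³ + x² + 5x + 6.
Then f(3) = 111.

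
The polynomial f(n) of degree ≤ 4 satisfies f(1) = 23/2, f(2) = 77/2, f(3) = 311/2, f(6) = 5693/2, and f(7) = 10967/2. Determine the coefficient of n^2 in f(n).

6

Write f(n) = an^4 + bn^3 + cn^2 + dn + e. Substituting each data point gives a linear system:
  a + b + c + d + e = 23/2
  16a + 8b + 4c + 2d + e = 77/2
  81a + 27b + 9c + 3d + e = 311/2
  1296a + 216b + 36c + 6d + e = 5693/2
  2401a + 343b + 49c + 7d + e = 10967/2
Solving the system yields a = 3, b = -6, c = 6, d = 6, e = 5/2.
So f(n) = 3n^4 - 6n^3 + 6n^2 + 6n + 5/2.
The coefficient of n^2 is 6.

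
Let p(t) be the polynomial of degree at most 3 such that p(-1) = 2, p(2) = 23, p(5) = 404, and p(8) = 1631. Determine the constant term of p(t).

-1

Write p(t) = at^3 + bt^2 + ct + d. Substituting each data point gives a linear system:
  -a + b - c + d = 2
  8a + 4b + 2c + d = 23
  125a + 25b + 5c + d = 404
  512a + 64b + 8c + d = 1631
Solving the system yields a = 3, b = 2, c = -4, d = -1.
So p(t) = 3t^3 + 2t^2 - 4t - 1.
The constant term is -1.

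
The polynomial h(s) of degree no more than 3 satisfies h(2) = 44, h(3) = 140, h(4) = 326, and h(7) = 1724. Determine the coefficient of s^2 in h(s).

Write h(s) = as^3 + bs^2 + cs + d. Substituting each data point gives a linear system:
  8a + 4b + 2c + d = 44
  27a + 9b + 3c + d = 140
  64a + 16b + 4c + d = 326
  343a + 49b + 7c + d = 1724
Solving the system yields a = 5, b = 0, c = 1, d = 2.
So h(s) = 5s^3 + s + 2.
The coefficient of s^2 is 0.

0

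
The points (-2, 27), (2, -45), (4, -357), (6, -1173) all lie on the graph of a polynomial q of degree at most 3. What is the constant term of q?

Write q(u) = au^3 + bu^2 + cu + d. Substituting each data point gives a linear system:
  -8a + 4b - 2c + d = 27
  8a + 4b + 2c + d = -45
  64a + 16b + 4c + d = -357
  216a + 36b + 6c + d = -1173
Solving the system yields a = -5, b = -3, c = 2, d = 3.
So q(u) = -5u³ - 3u² + 2u + 3.
The constant term is 3.

3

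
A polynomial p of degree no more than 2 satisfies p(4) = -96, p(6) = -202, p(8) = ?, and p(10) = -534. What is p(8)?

-348

On equispaced nodes a degree-2 polynomial has vanishing third forward difference, so
  - p(4) + 3·p(6) - 3·p(8) + p(10) = 0.
Substituting the known values and solving for p(8):
  -3·p(8) = 1044
  p(8) = -348.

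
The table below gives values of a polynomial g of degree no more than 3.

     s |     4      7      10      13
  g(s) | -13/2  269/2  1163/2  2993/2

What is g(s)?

Using the Lagrange interpolation formula with nodes 4, 7, 10, 13:
  L_0(s) = (s - 7)(s - 10)(s - 13) / -162
  L_1(s) = (s - 4)(s - 10)(s - 13) / 54
  L_2(s) = (s - 4)(s - 7)(s - 13) / -54
  L_3(s) = (s - 4)(s - 7)(s - 10) / 162
Then g(s) = -13/2·L_0(s) + 269/2·L_1(s) + 1163/2·L_2(s) + 2993/2·L_3(s).
Expanding and collecting terms gives g(s) = s³ - 4s² - 2s + 3/2.
Check: g(4) = -13/2. ✓

g(s) = s^3 - 4s^2 - 2s + 3/2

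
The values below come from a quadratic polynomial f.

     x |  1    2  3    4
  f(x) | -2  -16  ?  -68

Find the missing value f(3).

-38

On equispaced nodes a degree-2 polynomial has vanishing third forward difference, so
  - f(1) + 3·f(2) - 3·f(3) + f(4) = 0.
Substituting the known values and solving for f(3):
  -3·f(3) = 114
  f(3) = -38.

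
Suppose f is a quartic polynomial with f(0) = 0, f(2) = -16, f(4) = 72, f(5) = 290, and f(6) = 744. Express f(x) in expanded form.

Write f(x) = ax^4 + bx^3 + cx^2 + dx + e. Substituting each data point gives a linear system:
  e = 0
  16a + 8b + 4c + 2d + e = -16
  256a + 64b + 16c + 4d + e = 72
  625a + 125b + 25c + 5d + e = 290
  1296a + 216b + 36c + 6d + e = 744
Solving the system yields a = 1, b = -2, c = -3, d = -2, e = 0.
So f(x) = x^4 - 2x^3 - 3x^2 - 2x.
Check: f(0) = 0. ✓

f(x) = x^4 - 2x^3 - 3x^2 - 2x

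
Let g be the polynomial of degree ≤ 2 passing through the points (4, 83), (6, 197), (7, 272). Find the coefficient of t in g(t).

Write g(t) = at^2 + bt + c. Substituting each data point gives a linear system:
  16a + 4b + c = 83
  36a + 6b + c = 197
  49a + 7b + c = 272
Solving the system yields a = 6, b = -3, c = -1.
So g(t) = 6t² - 3t - 1.
The coefficient of t is -3.

-3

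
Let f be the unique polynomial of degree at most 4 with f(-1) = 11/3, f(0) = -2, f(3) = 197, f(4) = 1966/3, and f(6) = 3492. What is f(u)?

f(u) = 3u^4 - 2u^3 + u^2 + (1/3)u - 2

Write f(u) = au^4 + bu^3 + cu^2 + du + e. Substituting each data point gives a linear system:
  a - b + c - d + e = 11/3
  e = -2
  81a + 27b + 9c + 3d + e = 197
  256a + 64b + 16c + 4d + e = 1966/3
  1296a + 216b + 36c + 6d + e = 3492
Solving the system yields a = 3, b = -2, c = 1, d = 1/3, e = -2.
So f(u) = 3u⁴ - 2u³ + u² + (1/3)u - 2.
Check: f(3) = 197. ✓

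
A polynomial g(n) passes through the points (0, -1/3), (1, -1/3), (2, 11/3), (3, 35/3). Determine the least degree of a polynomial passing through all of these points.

Forward differences of the values at n = 0, 1, 2, 3:
  g  : -1/3  -1/3  11/3  35/3
  Δ  : 0  4  8
  Δ^2: 4  4
  Δ^3: 0
The second differences are constant (4) and nonzero, while all higher differences vanish, so the minimal degree is 2.

2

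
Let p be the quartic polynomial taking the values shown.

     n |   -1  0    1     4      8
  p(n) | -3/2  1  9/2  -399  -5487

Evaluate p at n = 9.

-17143/2

Using the Lagrange interpolation formula with nodes -1, 0, 1, 4, 8:
  L_0(n) = n(n - 1)(n - 4)(n - 8) / 90
  L_1(n) = (n + 1)(n - 1)(n - 4)(n - 8) / -32
  L_2(n) = (n + 1)n(n - 4)(n - 8) / 42
  L_3(n) = (n + 1)n(n - 1)(n - 8) / -240
  L_4(n) = (n + 1)n(n - 1)(n - 4) / 2016
Then p(n) = -3/2·L_0(n) + 1·L_1(n) + 9/2·L_2(n) - 399·L_3(n) - 5487·L_4(n).
Expanding and collecting terms gives p(n) = -n^4 - 3n^3 + (3/2)n^2 + 6n + 1.
Evaluating at n = 9: p(9) = -17143/2.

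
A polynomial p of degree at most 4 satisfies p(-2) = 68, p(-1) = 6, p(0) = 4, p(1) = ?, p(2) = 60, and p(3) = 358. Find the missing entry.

On equispaced nodes a degree-4 polynomial has vanishing fifth forward difference, so
  - p(-2) + 5·p(-1) - 10·p(0) + 10·p(1) - 5·p(2) + p(3) = 0.
Substituting the known values and solving for p(1):
  10·p(1) = 20
  p(1) = 2.

2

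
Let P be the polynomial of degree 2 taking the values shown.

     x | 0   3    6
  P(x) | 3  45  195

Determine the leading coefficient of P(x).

Write P(x) = ax^2 + bx + c. Substituting each data point gives a linear system:
  c = 3
  9a + 3b + c = 45
  36a + 6b + c = 195
Solving the system yields a = 6, b = -4, c = 3.
So P(x) = 6x² - 4x + 3.
The leading coefficient is 6.

6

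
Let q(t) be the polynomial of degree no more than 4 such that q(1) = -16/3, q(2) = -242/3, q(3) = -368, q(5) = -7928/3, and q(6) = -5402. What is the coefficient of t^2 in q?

Write q(t) = at^4 + bt^3 + ct^2 + dt + e. Substituting each data point gives a linear system:
  a + b + c + d + e = -16/3
  16a + 8b + 4c + 2d + e = -242/3
  81a + 27b + 9c + 3d + e = -368
  625a + 125b + 25c + 5d + e = -7928/3
  1296a + 216b + 36c + 6d + e = -5402
Solving the system yields a = -4, b = -1/3, c = -4, d = -1, e = 4.
So q(t) = -4t^4 - (1/3)t^3 - 4t^2 - t + 4.
The coefficient of t^2 is -4.

-4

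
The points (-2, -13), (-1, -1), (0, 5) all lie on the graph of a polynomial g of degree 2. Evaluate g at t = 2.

-1

Write g(t) = at^2 + bt + c. Substituting each data point gives a linear system:
  4a - 2b + c = -13
  a - b + c = -1
  c = 5
Solving the system yields a = -3, b = 3, c = 5.
So g(t) = -3t^2 + 3t + 5.
Then g(2) = -1.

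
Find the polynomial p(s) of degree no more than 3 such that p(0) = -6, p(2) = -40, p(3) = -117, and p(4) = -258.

p(s) = -3s^3 - 5s^2 + 5s - 6

Write p(s) = as^3 + bs^2 + cs + d. Substituting each data point gives a linear system:
  d = -6
  8a + 4b + 2c + d = -40
  27a + 9b + 3c + d = -117
  64a + 16b + 4c + d = -258
Solving the system yields a = -3, b = -5, c = 5, d = -6.
So p(s) = -3s^3 - 5s^2 + 5s - 6.
Check: p(2) = -40. ✓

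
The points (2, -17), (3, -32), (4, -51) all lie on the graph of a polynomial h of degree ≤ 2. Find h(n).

h(n) = -2n^2 - 5n + 1

Using the Lagrange interpolation formula with nodes 2, 3, 4:
  L_0(n) = (n - 3)(n - 4) / 2
  L_1(n) = (n - 2)(n - 4) / -1
  L_2(n) = (n - 2)(n - 3) / 2
Then h(n) = -17·L_0(n) - 32·L_1(n) - 51·L_2(n).
Expanding and collecting terms gives h(n) = -2n^2 - 5n + 1.
Check: h(3) = -32. ✓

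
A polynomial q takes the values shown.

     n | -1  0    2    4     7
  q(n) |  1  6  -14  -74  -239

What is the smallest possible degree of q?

2

Divided differences on the nodes -1, 0, 2, 4, 7:
  order 0: 1  6  -14  -74  -239
  order 1: 5  -10  -30  -55
  order 2: -5  -5  -5
  order 3: 0  0
  order 4: 0
The order-2 divided differences are all -5 (nonzero) and every higher order vanishes, so the data lies on a polynomial of degree exactly 2.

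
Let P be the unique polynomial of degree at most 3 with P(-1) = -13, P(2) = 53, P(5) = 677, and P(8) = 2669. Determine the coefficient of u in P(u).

Write P(u) = au^3 + bu^2 + cu + d. Substituting each data point gives a linear system:
  -a + b - c + d = -13
  8a + 4b + 2c + d = 53
  125a + 25b + 5c + d = 677
  512a + 64b + 8c + d = 2669
Solving the system yields a = 5, b = 1, c = 6, d = -3.
So P(u) = 5u³ + u² + 6u - 3.
The coefficient of u is 6.

6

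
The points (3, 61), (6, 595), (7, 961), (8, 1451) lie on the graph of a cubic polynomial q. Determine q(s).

q(s) = 3s^3 - s^2 - 2s - 5

Using the Lagrange interpolation formula with nodes 3, 6, 7, 8:
  L_0(s) = (s - 6)(s - 7)(s - 8) / -60
  L_1(s) = (s - 3)(s - 7)(s - 8) / 6
  L_2(s) = (s - 3)(s - 6)(s - 8) / -4
  L_3(s) = (s - 3)(s - 6)(s - 7) / 10
Then q(s) = 61·L_0(s) + 595·L_1(s) + 961·L_2(s) + 1451·L_3(s).
Expanding and collecting terms gives q(s) = 3s^3 - s^2 - 2s - 5.
Check: q(3) = 61. ✓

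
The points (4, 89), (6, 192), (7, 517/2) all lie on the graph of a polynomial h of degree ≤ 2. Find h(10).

Using the Lagrange interpolation formula with nodes 4, 6, 7:
  L_0(u) = (u - 6)(u - 7) / 6
  L_1(u) = (u - 4)(u - 7) / -2
  L_2(u) = (u - 4)(u - 6) / 3
Then h(u) = 89·L_0(u) + 192·L_1(u) + 517/2·L_2(u).
Expanding and collecting terms gives h(u) = 5u² + (3/2)u + 3.
Evaluating at u = 10: h(10) = 518.

518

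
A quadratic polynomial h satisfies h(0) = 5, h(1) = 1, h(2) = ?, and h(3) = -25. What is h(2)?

The 3 known points determine the degree-2 polynomial uniquely.
Write h(x) = ax^2 + bx + c. Substituting each data point gives a linear system:
  c = 5
  a + b + c = 1
  9a + 3b + c = -25
Solving the system yields a = -3, b = -1, c = 5.
So h(x) = -3x^2 - x + 5.
Then h(2) = -9.

-9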